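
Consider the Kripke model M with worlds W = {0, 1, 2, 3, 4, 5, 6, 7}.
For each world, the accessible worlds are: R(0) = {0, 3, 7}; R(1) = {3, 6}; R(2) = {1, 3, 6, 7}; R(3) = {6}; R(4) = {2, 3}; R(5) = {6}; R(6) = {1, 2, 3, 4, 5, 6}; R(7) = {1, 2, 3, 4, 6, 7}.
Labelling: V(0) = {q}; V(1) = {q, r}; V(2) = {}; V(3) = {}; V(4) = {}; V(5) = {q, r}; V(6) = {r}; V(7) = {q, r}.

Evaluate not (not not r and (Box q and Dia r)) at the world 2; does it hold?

At 2: not not r and (Box q and Dia r) is false, so not (not not r and (Box q and Dia r)) is true.
  At 2: not not r is false, Box q and Dia r is false, so not not r and (Box q and Dia r) is false.
    At 2: Box q is false, Dia r is true, so Box q and Dia r is false.
      At 2: Box q requires q at every successor {1, 3, 6, 7}.
        q fails at 3, so Box q is false at 2.
      At 2: Dia r requires r at some successor in {1, 3, 6, 7}.
        r holds at 1, so Dia r is true at 2.

Yes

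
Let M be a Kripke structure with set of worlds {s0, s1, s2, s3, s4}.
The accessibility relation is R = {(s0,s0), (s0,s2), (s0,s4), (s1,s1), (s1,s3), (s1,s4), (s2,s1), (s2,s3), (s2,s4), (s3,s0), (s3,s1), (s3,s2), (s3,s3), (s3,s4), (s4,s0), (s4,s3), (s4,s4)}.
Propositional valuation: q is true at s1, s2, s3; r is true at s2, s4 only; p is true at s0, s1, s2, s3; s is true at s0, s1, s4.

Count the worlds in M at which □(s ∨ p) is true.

Recall that □ψ holds at a world iff ψ holds at every accessible world, and ◇ψ holds iff ψ holds at some accessible world.
Let φ = □(s ∨ p). Evaluate φ at each world:
  s0 (successors {s0, s2, s4}): φ is true.
  s1 (successors {s1, s3, s4}): φ is true.
  s2 (successors {s1, s3, s4}): φ is true.
  s3 (successors {s0, s1, s2, s3, s4}): φ is true.
  s4 (successors {s0, s3, s4}): φ is true.
For instance, at s0:
  At s0: □(s ∨ p) requires s ∨ p at every successor {s0, s2, s4}.
    At s0: s ∨ p is true.
    At s2: s ∨ p is true.
    At s4: s ∨ p is true.
  So □(s ∨ p) is true at s0.
Satisfying worlds: {s0, s1, s2, s3, s4}

5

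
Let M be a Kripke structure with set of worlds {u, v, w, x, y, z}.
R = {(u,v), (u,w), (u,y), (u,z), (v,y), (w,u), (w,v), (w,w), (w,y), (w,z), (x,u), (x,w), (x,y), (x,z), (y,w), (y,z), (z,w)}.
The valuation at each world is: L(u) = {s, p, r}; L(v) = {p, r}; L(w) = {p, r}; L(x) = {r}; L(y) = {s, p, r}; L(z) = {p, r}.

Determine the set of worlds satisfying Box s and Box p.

Let φ = Box s and Box p. Evaluate φ at each world:
  u (successors {v, w, y, z}): φ is false.
  v (successors {y}): φ is true.
  w (successors {u, v, w, y, z}): φ is false.
  x (successors {u, w, y, z}): φ is false.
  y (successors {w, z}): φ is false.
  z (successors {w}): φ is false.
For instance, at y:
  At y: Box s is false, Box p is true, so Box s and Box p is false.
    At y: Box s requires s at every successor {w, z}.
      s fails at w, so Box s is false at y.
    At y: Box p requires p at every successor {w, z}.
      At w: p is true.
      At z: p is true.
    So Box p is true at y.
Satisfying worlds: {v}

v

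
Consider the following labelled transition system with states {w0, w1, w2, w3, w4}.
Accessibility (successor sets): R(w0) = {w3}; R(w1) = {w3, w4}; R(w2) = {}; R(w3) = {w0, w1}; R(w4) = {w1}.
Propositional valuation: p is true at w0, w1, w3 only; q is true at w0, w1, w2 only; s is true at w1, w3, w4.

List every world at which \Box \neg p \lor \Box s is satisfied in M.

Recall that \Box ψ holds at a world iff ψ holds at every accessible world, and \Diamond ψ holds iff ψ holds at some accessible world.
Let φ = \Box \neg p \lor \Box s. Evaluate φ at each world:
  w0 (successors {w3}): φ is true.
  w1 (successors {w3, w4}): φ is true.
  w2 (successors ∅): φ is true.
  w3 (successors {w0, w1}): φ is false.
  w4 (successors {w1}): φ is true.
For instance, at w0:
  At w0: \Box \neg p is false, \Box s is true, so \Box \neg p \lor \Box s is true.
    At w0: \Box \neg p requires \neg p at every successor {w3}.
      \neg p fails at w3, so \Box \neg p is false at w0.
    At w0: \Box s requires s at every successor {w3}.
      At w3: s is true.
    So \Box s is true at w0.
Satisfying worlds: {w0, w1, w2, w4}

w0, w1, w2, w4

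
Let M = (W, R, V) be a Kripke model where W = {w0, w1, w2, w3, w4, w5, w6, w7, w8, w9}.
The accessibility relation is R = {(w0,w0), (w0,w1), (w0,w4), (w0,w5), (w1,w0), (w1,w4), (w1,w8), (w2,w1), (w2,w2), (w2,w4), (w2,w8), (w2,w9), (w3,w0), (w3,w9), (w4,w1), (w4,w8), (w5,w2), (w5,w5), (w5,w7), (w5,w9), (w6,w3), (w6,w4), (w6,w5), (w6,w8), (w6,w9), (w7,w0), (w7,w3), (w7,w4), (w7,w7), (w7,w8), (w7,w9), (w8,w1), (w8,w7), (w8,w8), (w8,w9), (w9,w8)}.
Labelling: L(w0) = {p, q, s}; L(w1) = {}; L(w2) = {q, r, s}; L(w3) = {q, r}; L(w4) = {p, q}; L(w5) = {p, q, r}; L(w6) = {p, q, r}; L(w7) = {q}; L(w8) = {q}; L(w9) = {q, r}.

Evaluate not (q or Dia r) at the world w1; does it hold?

Yes

Recall that Dia ψ holds at a world iff ψ holds at some accessible world.
At w1: q or Dia r is false, so not (q or Dia r) is true.
  At w1: q is false, Dia r is false, so q or Dia r is false.
    At w1: Dia r requires r at some successor in {w0, w4, w8}.
      At w0: r is false.
      At w4: r is false.
      At w8: r is false.
    So Dia r is false at w1.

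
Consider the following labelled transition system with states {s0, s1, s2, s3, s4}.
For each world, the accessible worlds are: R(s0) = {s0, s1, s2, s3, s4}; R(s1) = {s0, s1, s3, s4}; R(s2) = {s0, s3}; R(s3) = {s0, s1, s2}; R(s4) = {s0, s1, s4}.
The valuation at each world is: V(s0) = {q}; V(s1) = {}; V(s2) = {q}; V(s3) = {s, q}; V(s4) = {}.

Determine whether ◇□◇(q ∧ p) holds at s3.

At s3: ◇□◇(q ∧ p) requires □◇(q ∧ p) at some successor in {s0, s1, s2}.
  At s0: □◇(q ∧ p) is false.
  At s1: □◇(q ∧ p) is false.
  At s2: □◇(q ∧ p) is false.
So ◇□◇(q ∧ p) is false at s3.

No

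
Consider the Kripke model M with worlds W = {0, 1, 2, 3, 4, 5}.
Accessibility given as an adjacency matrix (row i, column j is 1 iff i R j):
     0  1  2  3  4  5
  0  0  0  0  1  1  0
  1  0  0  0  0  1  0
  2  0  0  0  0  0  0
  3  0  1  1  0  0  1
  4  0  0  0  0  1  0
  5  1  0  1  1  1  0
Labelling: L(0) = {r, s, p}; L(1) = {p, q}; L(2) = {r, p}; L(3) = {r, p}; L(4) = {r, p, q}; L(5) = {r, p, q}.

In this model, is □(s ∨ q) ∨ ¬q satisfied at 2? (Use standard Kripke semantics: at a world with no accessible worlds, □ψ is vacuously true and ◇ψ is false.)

Yes

Recall that □ψ holds at a world iff ψ holds at every accessible world, and ◇ψ holds iff ψ holds at some accessible world.
At 2: □(s ∨ q) is true, ¬q is true, so □(s ∨ q) ∨ ¬q is true.
  At 2: no accessible worlds, so □(s ∨ q) holds vacuously.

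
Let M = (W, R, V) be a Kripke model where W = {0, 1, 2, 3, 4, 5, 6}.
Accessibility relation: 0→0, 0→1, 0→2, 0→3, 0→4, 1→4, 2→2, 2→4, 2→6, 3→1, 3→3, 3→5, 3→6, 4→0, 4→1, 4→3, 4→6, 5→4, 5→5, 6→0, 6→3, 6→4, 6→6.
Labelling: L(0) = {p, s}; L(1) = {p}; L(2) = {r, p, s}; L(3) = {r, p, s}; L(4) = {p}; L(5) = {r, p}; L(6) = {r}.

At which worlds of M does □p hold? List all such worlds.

0, 1, 5

Let φ = □p. Evaluate φ at each world:
  0 (successors {0, 1, 2, 3, 4}): φ is true.
  1 (successors {4}): φ is true.
  2 (successors {2, 4, 6}): φ is false.
  3 (successors {1, 3, 5, 6}): φ is false.
  4 (successors {0, 1, 3, 6}): φ is false.
  5 (successors {4, 5}): φ is true.
  6 (successors {0, 3, 4, 6}): φ is false.
For instance, at 6:
  At 6: □p requires p at every successor {0, 3, 4, 6}.
    p fails at 6, so □p is false at 6.
Satisfying worlds: {0, 1, 5}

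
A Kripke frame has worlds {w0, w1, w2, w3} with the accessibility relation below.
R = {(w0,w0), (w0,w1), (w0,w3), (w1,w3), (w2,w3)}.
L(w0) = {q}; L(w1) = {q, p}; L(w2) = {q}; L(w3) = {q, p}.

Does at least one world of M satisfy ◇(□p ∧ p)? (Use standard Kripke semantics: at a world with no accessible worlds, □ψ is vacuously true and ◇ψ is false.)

Yes

Let φ = ◇(□p ∧ p). Evaluate φ at each world:
  w0 (successors {w0, w1, w3}): φ is true.
  w1 (successors {w3}): φ is true.
  w2 (successors {w3}): φ is true.
  w3 (successors ∅): φ is false.
Detail at w0 (witness):
  At w0: ◇(□p ∧ p) requires □p ∧ p at some successor in {w0, w1, w3}.
    □p ∧ p holds at w1, so ◇(□p ∧ p) is true at w0.
      At w1: □p is true, p is true, so □p ∧ p is true.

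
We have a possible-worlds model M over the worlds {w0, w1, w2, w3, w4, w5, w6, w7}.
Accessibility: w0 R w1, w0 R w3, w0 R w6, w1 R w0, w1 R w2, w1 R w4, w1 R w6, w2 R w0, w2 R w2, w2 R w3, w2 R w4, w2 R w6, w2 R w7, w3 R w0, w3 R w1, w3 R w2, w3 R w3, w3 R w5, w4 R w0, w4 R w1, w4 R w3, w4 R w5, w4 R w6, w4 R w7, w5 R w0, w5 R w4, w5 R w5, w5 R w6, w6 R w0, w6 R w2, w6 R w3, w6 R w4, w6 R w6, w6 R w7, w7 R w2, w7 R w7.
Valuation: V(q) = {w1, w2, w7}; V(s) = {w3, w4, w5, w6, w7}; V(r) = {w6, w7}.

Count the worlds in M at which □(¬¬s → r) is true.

1

Recall that □ψ holds at a world iff ψ holds at every accessible world, and ◇ψ holds iff ψ holds at some accessible world.
Let φ = □(¬¬s → r). Evaluate φ at each world:
  w0 (successors {w1, w3, w6}): φ is false.
  w1 (successors {w0, w2, w4, w6}): φ is false.
  w2 (successors {w0, w2, w3, w4, w6, w7}): φ is false.
  w3 (successors {w0, w1, w2, w3, w5}): φ is false.
  w4 (successors {w0, w1, w3, w5, w6, w7}): φ is false.
  w5 (successors {w0, w4, w5, w6}): φ is false.
  w6 (successors {w0, w2, w3, w4, w6, w7}): φ is false.
  w7 (successors {w2, w7}): φ is true.
For instance, at w1:
  At w1: □(¬¬s → r) requires ¬¬s → r at every successor {w0, w2, w4, w6}.
    ¬¬s → r fails at w4, so □(¬¬s → r) is false at w1.
Satisfying worlds: {w7}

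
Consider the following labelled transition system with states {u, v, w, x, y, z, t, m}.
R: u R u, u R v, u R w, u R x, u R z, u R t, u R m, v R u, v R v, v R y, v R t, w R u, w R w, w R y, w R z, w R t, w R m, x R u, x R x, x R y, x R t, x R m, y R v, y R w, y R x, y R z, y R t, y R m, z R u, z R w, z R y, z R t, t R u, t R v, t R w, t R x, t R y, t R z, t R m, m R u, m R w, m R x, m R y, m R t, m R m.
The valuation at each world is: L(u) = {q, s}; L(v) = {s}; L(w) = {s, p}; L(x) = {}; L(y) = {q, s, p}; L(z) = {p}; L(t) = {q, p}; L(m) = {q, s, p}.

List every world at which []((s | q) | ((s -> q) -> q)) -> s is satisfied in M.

u, v, w, x, y, t, m

Let φ = []((s | q) | ((s -> q) -> q)) -> s. Evaluate φ at each world:
  u (successors {u, v, w, x, z, t, m}): φ is true.
  v (successors {u, v, y, t}): φ is true.
  w (successors {u, w, y, z, t, m}): φ is true.
  x (successors {u, x, y, t, m}): φ is true.
  y (successors {v, w, x, z, t, m}): φ is true.
  z (successors {u, w, y, t}): φ is false.
  t (successors {u, v, w, x, y, z, m}): φ is true.
  m (successors {u, w, x, y, t, m}): φ is true.
For instance, at x:
  At x: []((s | q) | ((s -> q) -> q)) is false, s is false, so []((s | q) | ((s -> q) -> q)) -> s is true.
    At x: []((s | q) | ((s -> q) -> q)) requires (s | q) | ((s -> q) -> q) at every successor {u, x, y, t, m}.
      (s | q) | ((s -> q) -> q) fails at x, so []((s | q) | ((s -> q) -> q)) is false at x.
Satisfying worlds: {u, v, w, x, y, t, m}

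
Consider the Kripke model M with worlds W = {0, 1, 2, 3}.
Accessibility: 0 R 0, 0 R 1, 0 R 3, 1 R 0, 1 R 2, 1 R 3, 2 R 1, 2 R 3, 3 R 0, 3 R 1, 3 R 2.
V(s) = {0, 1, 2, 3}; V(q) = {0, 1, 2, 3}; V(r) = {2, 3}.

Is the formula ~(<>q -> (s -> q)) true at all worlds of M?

No

Let φ = ~(<>q -> (s -> q)). Evaluate φ at each world:
  0 (successors {0, 1, 3}): φ is false.
  1 (successors {0, 2, 3}): φ is false.
  2 (successors {1, 3}): φ is false.
  3 (successors {0, 1, 2}): φ is false.
Detail at 0 (counterexample):
  At 0: <>q -> (s -> q) is true, so ~(<>q -> (s -> q)) is false.
    At 0: <>q is true, s -> q is true, so <>q -> (s -> q) is true.
      At 0: <>q requires q at some successor in {0, 1, 3}.
        q holds at 0, so <>q is true at 0.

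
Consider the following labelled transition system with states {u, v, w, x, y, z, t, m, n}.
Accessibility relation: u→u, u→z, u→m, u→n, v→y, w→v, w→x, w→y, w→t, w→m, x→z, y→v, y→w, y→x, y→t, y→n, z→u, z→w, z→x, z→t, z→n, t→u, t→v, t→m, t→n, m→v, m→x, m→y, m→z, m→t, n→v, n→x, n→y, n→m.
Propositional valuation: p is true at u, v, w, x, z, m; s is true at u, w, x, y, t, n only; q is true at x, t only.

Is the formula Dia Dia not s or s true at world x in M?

Yes

At x: Dia Dia not s is false, s is true, so Dia Dia not s or s is true.
  At x: Dia Dia not s requires Dia not s at some successor in {z}.
    At z: Dia not s is false.
  So Dia Dia not s is false at x.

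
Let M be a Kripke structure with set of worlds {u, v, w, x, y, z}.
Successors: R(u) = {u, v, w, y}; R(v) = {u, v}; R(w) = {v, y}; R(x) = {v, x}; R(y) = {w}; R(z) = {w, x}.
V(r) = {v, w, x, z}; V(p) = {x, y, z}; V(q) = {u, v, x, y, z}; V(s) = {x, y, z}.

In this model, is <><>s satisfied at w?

At w: <><>s requires <>s at some successor in {v, y}.
  At v: <>s is false.
  At y: <>s is false.
So <><>s is false at w.

No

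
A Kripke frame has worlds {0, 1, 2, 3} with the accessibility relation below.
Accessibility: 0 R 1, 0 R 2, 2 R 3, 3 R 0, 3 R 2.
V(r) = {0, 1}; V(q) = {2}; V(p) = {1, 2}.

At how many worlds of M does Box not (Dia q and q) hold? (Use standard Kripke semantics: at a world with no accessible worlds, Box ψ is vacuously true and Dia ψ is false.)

Recall that Box ψ holds at a world iff ψ holds at every accessible world, and Dia ψ holds iff ψ holds at some accessible world.
Let φ = Box not (Dia q and q). Evaluate φ at each world:
  0 (successors {1, 2}): φ is true.
  1 (successors ∅): φ is true.
  2 (successors {3}): φ is true.
  3 (successors {0, 2}): φ is true.
For instance, at 2:
  At 2: Box not (Dia q and q) requires not (Dia q and q) at every successor {3}.
      At 3: Dia q and q is false, so not (Dia q and q) is true.
  So Box not (Dia q and q) is true at 2.
Satisfying worlds: {0, 1, 2, 3}

4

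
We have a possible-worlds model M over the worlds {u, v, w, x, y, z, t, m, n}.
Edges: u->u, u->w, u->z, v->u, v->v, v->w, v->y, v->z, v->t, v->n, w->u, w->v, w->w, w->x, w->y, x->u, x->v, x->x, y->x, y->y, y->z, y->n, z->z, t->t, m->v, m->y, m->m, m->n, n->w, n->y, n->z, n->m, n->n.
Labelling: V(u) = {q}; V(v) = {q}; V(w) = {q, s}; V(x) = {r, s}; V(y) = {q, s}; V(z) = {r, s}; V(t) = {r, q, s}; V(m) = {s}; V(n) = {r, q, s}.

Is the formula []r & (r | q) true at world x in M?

No

At x: []r is false, r | q is true, so []r & (r | q) is false.
  At x: []r requires r at every successor {u, v, x}.
    r fails at u, so []r is false at x.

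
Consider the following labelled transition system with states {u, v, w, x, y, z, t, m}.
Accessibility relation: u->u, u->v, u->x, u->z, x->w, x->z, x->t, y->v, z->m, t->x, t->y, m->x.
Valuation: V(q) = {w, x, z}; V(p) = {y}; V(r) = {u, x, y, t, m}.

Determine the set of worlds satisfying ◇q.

Recall that ◇ψ holds at a world iff ψ holds at some accessible world.
Let φ = ◇q. Evaluate φ at each world:
  u (successors {u, v, x, z}): φ is true.
  v (successors ∅): φ is false.
  w (successors ∅): φ is false.
  x (successors {w, z, t}): φ is true.
  y (successors {v}): φ is false.
  z (successors {m}): φ is false.
  t (successors {x, y}): φ is true.
  m (successors {x}): φ is true.
For instance, at m:
  At m: ◇q requires q at some successor in {x}.
    q holds at x, so ◇q is true at m.
Satisfying worlds: {u, x, t, m}

u, x, t, m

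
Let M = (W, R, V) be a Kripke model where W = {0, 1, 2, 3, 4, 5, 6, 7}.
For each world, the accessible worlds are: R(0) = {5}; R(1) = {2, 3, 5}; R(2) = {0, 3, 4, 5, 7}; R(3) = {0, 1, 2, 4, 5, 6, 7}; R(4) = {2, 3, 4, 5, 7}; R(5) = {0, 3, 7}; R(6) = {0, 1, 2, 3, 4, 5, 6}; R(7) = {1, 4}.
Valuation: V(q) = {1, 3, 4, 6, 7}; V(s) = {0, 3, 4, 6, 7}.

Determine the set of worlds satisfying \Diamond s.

Let φ = \Diamond s. Evaluate φ at each world:
  0 (successors {5}): φ is false.
  1 (successors {2, 3, 5}): φ is true.
  2 (successors {0, 3, 4, 5, 7}): φ is true.
  3 (successors {0, 1, 2, 4, 5, 6, 7}): φ is true.
  4 (successors {2, 3, 4, 5, 7}): φ is true.
  5 (successors {0, 3, 7}): φ is true.
  6 (successors {0, 1, 2, 3, 4, 5, 6}): φ is true.
  7 (successors {1, 4}): φ is true.
For instance, at 4:
  At 4: \Diamond s requires s at some successor in {2, 3, 4, 5, 7}.
    s holds at 3, so \Diamond s is true at 4.
Satisfying worlds: {1, 2, 3, 4, 5, 6, 7}

1, 2, 3, 4, 5, 6, 7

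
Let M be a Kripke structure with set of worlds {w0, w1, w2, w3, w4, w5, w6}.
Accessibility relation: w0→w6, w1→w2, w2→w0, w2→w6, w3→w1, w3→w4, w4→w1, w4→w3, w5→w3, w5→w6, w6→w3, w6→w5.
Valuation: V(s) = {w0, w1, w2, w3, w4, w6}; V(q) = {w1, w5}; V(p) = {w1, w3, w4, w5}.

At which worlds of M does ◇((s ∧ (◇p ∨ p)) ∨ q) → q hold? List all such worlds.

w1, w5

Let φ = ◇((s ∧ (◇p ∨ p)) ∨ q) → q. Evaluate φ at each world:
  w0 (successors {w6}): φ is false.
  w1 (successors {w2}): φ is true.
  w2 (successors {w0, w6}): φ is false.
  w3 (successors {w1, w4}): φ is false.
  w4 (successors {w1, w3}): φ is false.
  w5 (successors {w3, w6}): φ is true.
  w6 (successors {w3, w5}): φ is false.
For instance, at w2:
  At w2: ◇((s ∧ (◇p ∨ p)) ∨ q) is true, q is false, so ◇((s ∧ (◇p ∨ p)) ∨ q) → q is false.
    At w2: ◇((s ∧ (◇p ∨ p)) ∨ q) requires (s ∧ (◇p ∨ p)) ∨ q at some successor in {w0, w6}.
      (s ∧ (◇p ∨ p)) ∨ q holds at w6, so ◇((s ∧ (◇p ∨ p)) ∨ q) is true at w2.
Satisfying worlds: {w1, w5}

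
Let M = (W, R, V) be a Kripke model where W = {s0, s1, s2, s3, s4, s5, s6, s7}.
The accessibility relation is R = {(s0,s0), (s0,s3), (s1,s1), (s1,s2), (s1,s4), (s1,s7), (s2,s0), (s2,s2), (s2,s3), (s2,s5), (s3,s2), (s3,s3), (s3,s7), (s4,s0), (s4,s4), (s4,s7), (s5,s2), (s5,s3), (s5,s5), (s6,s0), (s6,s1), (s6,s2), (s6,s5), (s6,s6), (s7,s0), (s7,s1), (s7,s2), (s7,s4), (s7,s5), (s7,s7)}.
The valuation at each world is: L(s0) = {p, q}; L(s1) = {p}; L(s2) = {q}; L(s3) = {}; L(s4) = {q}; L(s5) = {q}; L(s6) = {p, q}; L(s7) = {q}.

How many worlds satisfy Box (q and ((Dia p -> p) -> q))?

1

Let φ = Box (q and ((Dia p -> p) -> q)). Evaluate φ at each world:
  s0 (successors {s0, s3}): φ is false.
  s1 (successors {s1, s2, s4, s7}): φ is false.
  s2 (successors {s0, s2, s3, s5}): φ is false.
  s3 (successors {s2, s3, s7}): φ is false.
  s4 (successors {s0, s4, s7}): φ is true.
  s5 (successors {s2, s3, s5}): φ is false.
  s6 (successors {s0, s1, s2, s5, s6}): φ is false.
  s7 (successors {s0, s1, s2, s4, s5, s7}): φ is false.
For instance, at s0:
  At s0: Box (q and ((Dia p -> p) -> q)) requires q and ((Dia p -> p) -> q) at every successor {s0, s3}.
    q and ((Dia p -> p) -> q) fails at s3, so Box (q and ((Dia p -> p) -> q)) is false at s0.
      At s3: q is false, (Dia p -> p) -> q is false, so q and ((Dia p -> p) -> q) is false.
Satisfying worlds: {s4}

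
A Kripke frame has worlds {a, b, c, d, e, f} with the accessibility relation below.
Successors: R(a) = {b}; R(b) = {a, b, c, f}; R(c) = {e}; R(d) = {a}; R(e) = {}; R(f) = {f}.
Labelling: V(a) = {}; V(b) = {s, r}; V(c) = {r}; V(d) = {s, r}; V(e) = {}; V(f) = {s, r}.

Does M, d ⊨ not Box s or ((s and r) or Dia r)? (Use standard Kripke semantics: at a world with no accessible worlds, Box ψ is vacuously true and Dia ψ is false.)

Yes

Recall that Box ψ holds at a world iff ψ holds at every accessible world, and Dia ψ holds iff ψ holds at some accessible world.
At d: not Box s is true, (s and r) or Dia r is true, so not Box s or ((s and r) or Dia r) is true.
  At d: Box s is false, so not Box s is true.
    At d: Box s requires s at every successor {a}.
      s fails at a, so Box s is false at d.
  At d: s and r is true, Dia r is false, so (s and r) or Dia r is true.
    At d: Dia r requires r at some successor in {a}.
      At a: r is false.
    So Dia r is false at d.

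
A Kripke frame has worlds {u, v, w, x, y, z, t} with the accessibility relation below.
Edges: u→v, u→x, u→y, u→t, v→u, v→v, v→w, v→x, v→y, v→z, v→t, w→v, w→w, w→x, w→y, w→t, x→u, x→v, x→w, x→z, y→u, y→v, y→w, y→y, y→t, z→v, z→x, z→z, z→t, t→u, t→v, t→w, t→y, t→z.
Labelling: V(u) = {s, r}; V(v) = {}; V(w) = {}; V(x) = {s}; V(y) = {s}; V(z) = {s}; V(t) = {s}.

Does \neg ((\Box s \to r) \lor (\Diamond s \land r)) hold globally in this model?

Let φ = \neg ((\Box s \to r) \lor (\Diamond s \land r)). Evaluate φ at each world:
  u (successors {v, x, y, t}): φ is false.
  v (successors {u, v, w, x, y, z, t}): φ is false.
  w (successors {v, w, x, y, t}): φ is false.
  x (successors {u, v, w, z}): φ is false.
  y (successors {u, v, w, y, t}): φ is false.
  z (successors {v, x, z, t}): φ is false.
  t (successors {u, v, w, y, z}): φ is false.
Detail at u (counterexample):
  At u: (\Box s \to r) \lor (\Diamond s \land r) is true, so \neg ((\Box s \to r) \lor (\Diamond s \land r)) is false.
    At u: \Box s \to r is true, \Diamond s \land r is true, so (\Box s \to r) \lor (\Diamond s \land r) is true.
      At u: \Box s is false, r is true, so \Box s \to r is true.
      At u: \Diamond s is true, r is true, so \Diamond s \land r is true.

No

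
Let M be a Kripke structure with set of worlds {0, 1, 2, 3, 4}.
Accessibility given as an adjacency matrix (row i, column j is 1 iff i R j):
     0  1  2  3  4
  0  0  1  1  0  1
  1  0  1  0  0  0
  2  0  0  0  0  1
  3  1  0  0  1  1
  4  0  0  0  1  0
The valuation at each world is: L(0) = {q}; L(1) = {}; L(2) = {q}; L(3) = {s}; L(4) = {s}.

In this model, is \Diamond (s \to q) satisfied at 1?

Yes

At 1: \Diamond (s \to q) requires s \to q at some successor in {1}.
  s \to q holds at 1, so \Diamond (s \to q) is true at 1.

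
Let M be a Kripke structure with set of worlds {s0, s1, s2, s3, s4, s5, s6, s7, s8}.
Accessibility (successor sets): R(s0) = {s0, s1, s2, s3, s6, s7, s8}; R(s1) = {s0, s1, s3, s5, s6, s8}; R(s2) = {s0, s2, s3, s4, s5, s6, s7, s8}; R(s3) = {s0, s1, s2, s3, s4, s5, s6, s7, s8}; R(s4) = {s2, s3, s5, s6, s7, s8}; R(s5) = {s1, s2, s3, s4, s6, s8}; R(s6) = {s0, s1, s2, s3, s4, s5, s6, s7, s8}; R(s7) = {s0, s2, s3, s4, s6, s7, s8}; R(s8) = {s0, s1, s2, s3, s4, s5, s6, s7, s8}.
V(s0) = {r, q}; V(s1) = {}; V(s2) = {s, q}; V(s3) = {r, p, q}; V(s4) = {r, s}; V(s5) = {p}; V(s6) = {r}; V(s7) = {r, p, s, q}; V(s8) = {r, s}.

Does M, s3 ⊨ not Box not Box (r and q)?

At s3: Box not Box (r and q) is true, so not Box not Box (r and q) is false.
  At s3: Box not Box (r and q) requires not Box (r and q) at every successor {s0, s1, s2, s3, s4, s5, s6, s7, s8}.
    At s0: not Box (r and q) is true.
    At s1: not Box (r and q) is true.
    At s2: not Box (r and q) is true.
    At s3: not Box (r and q) is true.
    At s4: not Box (r and q) is true.
    At s5: not Box (r and q) is true.
    At s6: not Box (r and q) is true.
    At s7: not Box (r and q) is true.
    At s8: not Box (r and q) is true.
  So Box not Box (r and q) is true at s3.

No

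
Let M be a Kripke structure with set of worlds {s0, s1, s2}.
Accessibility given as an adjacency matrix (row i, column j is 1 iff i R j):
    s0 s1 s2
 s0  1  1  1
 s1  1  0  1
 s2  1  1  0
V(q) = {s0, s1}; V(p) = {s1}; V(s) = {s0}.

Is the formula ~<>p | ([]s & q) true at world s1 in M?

At s1: ~<>p is true, []s & q is false, so ~<>p | ([]s & q) is true.
  At s1: <>p is false, so ~<>p is true.
    At s1: <>p requires p at some successor in {s0, s2}.
      At s0: p is false.
      At s2: p is false.
    So <>p is false at s1.
  At s1: []s is false, q is true, so []s & q is false.
    At s1: []s requires s at every successor {s0, s2}.
      s fails at s2, so []s is false at s1.

Yes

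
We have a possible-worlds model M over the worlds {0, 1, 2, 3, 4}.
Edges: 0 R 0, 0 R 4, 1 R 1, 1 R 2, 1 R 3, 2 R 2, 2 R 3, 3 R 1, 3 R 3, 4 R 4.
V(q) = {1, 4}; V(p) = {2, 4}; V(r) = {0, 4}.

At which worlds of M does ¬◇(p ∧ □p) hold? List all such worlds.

Recall that □ψ holds at a world iff ψ holds at every accessible world, and ◇ψ holds iff ψ holds at some accessible world.
Let φ = ¬◇(p ∧ □p). Evaluate φ at each world:
  0 (successors {0, 4}): φ is false.
  1 (successors {1, 2, 3}): φ is true.
  2 (successors {2, 3}): φ is true.
  3 (successors {1, 3}): φ is true.
  4 (successors {4}): φ is false.
For instance, at 3:
  At 3: ◇(p ∧ □p) is false, so ¬◇(p ∧ □p) is true.
    At 3: ◇(p ∧ □p) requires p ∧ □p at some successor in {1, 3}.
      At 1: p ∧ □p is false.
      At 3: p ∧ □p is false.
    So ◇(p ∧ □p) is false at 3.
Satisfying worlds: {1, 2, 3}

1, 2, 3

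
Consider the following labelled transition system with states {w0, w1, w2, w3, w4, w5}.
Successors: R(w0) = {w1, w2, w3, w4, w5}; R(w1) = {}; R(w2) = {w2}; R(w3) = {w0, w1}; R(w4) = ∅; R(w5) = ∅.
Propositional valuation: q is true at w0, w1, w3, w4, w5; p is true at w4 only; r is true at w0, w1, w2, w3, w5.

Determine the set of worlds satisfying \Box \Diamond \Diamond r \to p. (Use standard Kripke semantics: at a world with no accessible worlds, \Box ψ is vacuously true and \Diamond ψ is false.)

w0, w3, w4

Let φ = \Box \Diamond \Diamond r \to p. Evaluate φ at each world:
  w0 (successors {w1, w2, w3, w4, w5}): φ is true.
  w1 (successors ∅): φ is false.
  w2 (successors {w2}): φ is false.
  w3 (successors {w0, w1}): φ is true.
  w4 (successors ∅): φ is true.
  w5 (successors ∅): φ is false.
For instance, at w3:
  At w3: \Box \Diamond \Diamond r is false, p is false, so \Box \Diamond \Diamond r \to p is true.
    At w3: \Box \Diamond \Diamond r requires \Diamond \Diamond r at every successor {w0, w1}.
      \Diamond \Diamond r fails at w1, so \Box \Diamond \Diamond r is false at w3.
Satisfying worlds: {w0, w3, w4}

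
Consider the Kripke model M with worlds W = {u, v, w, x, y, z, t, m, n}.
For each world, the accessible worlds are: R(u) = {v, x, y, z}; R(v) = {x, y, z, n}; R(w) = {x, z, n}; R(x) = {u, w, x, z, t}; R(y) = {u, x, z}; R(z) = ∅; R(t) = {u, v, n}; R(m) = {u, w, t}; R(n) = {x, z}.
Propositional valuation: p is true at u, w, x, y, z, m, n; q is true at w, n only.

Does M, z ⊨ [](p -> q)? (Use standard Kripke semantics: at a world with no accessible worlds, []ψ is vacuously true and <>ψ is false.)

Yes

Recall that []ψ holds at a world iff ψ holds at every accessible world, and <>ψ holds iff ψ holds at some accessible world.
At z: no accessible worlds, so [](p -> q) holds vacuously.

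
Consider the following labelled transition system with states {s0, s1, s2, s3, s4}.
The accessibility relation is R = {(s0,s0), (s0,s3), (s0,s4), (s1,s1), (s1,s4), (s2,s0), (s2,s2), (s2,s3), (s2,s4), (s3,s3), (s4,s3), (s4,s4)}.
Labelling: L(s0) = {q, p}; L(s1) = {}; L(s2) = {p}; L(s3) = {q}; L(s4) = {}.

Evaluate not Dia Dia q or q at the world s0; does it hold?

At s0: not Dia Dia q is false, q is true, so not Dia Dia q or q is true.
  At s0: Dia Dia q is true, so not Dia Dia q is false.
    At s0: Dia Dia q requires Dia q at some successor in {s0, s3, s4}.
      Dia q holds at s0, so Dia Dia q is true at s0.

Yes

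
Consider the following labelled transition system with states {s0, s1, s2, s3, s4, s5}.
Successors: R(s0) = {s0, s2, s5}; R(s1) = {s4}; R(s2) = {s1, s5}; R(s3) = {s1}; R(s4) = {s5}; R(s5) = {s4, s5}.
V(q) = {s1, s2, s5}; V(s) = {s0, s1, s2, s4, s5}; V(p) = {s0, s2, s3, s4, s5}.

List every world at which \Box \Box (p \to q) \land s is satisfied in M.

s1

Recall that \Box ψ holds at a world iff ψ holds at every accessible world, and \Diamond ψ holds iff ψ holds at some accessible world.
Let φ = \Box \Box (p \to q) \land s. Evaluate φ at each world:
  s0 (successors {s0, s2, s5}): φ is false.
  s1 (successors {s4}): φ is true.
  s2 (successors {s1, s5}): φ is false.
  s3 (successors {s1}): φ is false.
  s4 (successors {s5}): φ is false.
  s5 (successors {s4, s5}): φ is false.
For instance, at s3:
  At s3: \Box \Box (p \to q) is false, s is false, so \Box \Box (p \to q) \land s is false.
    At s3: \Box \Box (p \to q) requires \Box (p \to q) at every successor {s1}.
      \Box (p \to q) fails at s1, so \Box \Box (p \to q) is false at s3.
Satisfying worlds: {s1}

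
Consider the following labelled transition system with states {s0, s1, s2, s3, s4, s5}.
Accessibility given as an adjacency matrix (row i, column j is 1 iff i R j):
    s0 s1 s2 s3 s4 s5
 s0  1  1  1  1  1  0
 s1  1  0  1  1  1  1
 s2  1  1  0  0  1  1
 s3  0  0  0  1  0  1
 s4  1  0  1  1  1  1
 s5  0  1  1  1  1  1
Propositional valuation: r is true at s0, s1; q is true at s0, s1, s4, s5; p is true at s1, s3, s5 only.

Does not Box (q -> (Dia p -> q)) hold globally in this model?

No

Let φ = not Box (q -> (Dia p -> q)). Evaluate φ at each world:
  s0 (successors {s0, s1, s2, s3, s4}): φ is false.
  s1 (successors {s0, s2, s3, s4, s5}): φ is false.
  s2 (successors {s0, s1, s4, s5}): φ is false.
  s3 (successors {s3, s5}): φ is false.
  s4 (successors {s0, s2, s3, s4, s5}): φ is false.
  s5 (successors {s1, s2, s3, s4, s5}): φ is false.
Detail at s0 (counterexample):
  At s0: Box (q -> (Dia p -> q)) is true, so not Box (q -> (Dia p -> q)) is false.
    At s0: Box (q -> (Dia p -> q)) requires q -> (Dia p -> q) at every successor {s0, s1, s2, s3, s4}.
      At s0: q -> (Dia p -> q) is true.
      At s1: q -> (Dia p -> q) is true.
      At s2: q -> (Dia p -> q) is true.
      At s3: q -> (Dia p -> q) is true.
      At s4: q -> (Dia p -> q) is true.
    So Box (q -> (Dia p -> q)) is true at s0.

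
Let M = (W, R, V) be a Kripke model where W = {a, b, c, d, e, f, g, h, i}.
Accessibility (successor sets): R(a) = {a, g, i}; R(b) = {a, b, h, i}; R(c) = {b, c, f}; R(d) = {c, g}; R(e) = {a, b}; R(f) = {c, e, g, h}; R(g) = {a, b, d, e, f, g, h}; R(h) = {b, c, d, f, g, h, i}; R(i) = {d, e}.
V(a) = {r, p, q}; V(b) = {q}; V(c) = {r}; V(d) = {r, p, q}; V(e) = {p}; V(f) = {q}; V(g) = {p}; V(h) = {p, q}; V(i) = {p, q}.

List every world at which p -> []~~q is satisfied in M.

Let φ = p -> []~~q. Evaluate φ at each world:
  a (successors {a, g, i}): φ is false.
  b (successors {a, b, h, i}): φ is true.
  c (successors {b, c, f}): φ is true.
  d (successors {c, g}): φ is false.
  e (successors {a, b}): φ is true.
  f (successors {c, e, g, h}): φ is true.
  g (successors {a, b, d, e, f, g, h}): φ is false.
  h (successors {b, c, d, f, g, h, i}): φ is false.
  i (successors {d, e}): φ is false.
For instance, at b:
  At b: p is false, []~~q is true, so p -> []~~q is true.
    At b: []~~q requires ~~q at every successor {a, b, h, i}.
      At a: ~~q is true.
      At b: ~~q is true.
      At h: ~~q is true.
      At i: ~~q is true.
    So []~~q is true at b.
Satisfying worlds: {b, c, e, f}

b, c, e, f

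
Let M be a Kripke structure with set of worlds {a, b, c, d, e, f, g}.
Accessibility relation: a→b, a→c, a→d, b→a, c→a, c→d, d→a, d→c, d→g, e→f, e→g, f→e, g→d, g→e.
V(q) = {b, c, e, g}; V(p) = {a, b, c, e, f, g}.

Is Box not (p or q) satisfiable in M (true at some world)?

No

Let φ = Box not (p or q). Evaluate φ at each world:
  a (successors {b, c, d}): φ is false.
  b (successors {a}): φ is false.
  c (successors {a, d}): φ is false.
  d (successors {a, c, g}): φ is false.
  e (successors {f, g}): φ is false.
  f (successors {e}): φ is false.
  g (successors {d, e}): φ is false.
For instance, at b:
  At b: Box not (p or q) requires not (p or q) at every successor {a}.
    not (p or q) fails at a, so Box not (p or q) is false at b.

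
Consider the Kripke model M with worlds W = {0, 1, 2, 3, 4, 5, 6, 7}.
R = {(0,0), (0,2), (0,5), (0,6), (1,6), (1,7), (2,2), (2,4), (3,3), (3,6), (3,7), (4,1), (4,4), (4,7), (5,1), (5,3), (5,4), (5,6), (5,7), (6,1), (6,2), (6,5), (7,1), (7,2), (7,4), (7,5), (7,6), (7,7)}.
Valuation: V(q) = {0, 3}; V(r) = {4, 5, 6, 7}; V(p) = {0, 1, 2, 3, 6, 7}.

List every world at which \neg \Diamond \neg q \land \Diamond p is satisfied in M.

Let φ = \neg \Diamond \neg q \land \Diamond p. Evaluate φ at each world:
  0 (successors {0, 2, 5, 6}): φ is false.
  1 (successors {6, 7}): φ is false.
  2 (successors {2, 4}): φ is false.
  3 (successors {3, 6, 7}): φ is false.
  4 (successors {1, 4, 7}): φ is false.
  5 (successors {1, 3, 4, 6, 7}): φ is false.
  6 (successors {1, 2, 5}): φ is false.
  7 (successors {1, 2, 4, 5, 6, 7}): φ is false.
For instance, at 0:
  At 0: \neg \Diamond \neg q is false, \Diamond p is true, so \neg \Diamond \neg q \land \Diamond p is false.
    At 0: \Diamond \neg q is true, so \neg \Diamond \neg q is false.
      At 0: \Diamond \neg q requires \neg q at some successor in {0, 2, 5, 6}.
        \neg q holds at 2, so \Diamond \neg q is true at 0.
    At 0: \Diamond p requires p at some successor in {0, 2, 5, 6}.
      p holds at 0, so \Diamond p is true at 0.
Satisfying worlds: none.

none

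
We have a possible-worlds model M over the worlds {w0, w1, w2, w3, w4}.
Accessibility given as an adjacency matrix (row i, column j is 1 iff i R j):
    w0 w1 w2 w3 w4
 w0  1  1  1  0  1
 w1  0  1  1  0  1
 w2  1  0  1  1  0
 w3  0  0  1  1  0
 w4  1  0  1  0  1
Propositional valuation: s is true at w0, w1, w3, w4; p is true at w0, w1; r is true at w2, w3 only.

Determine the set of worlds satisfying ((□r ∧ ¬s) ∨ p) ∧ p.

w0, w1

Let φ = ((□r ∧ ¬s) ∨ p) ∧ p. Evaluate φ at each world:
  w0 (successors {w0, w1, w2, w4}): φ is true.
  w1 (successors {w1, w2, w4}): φ is true.
  w2 (successors {w0, w2, w3}): φ is false.
  w3 (successors {w2, w3}): φ is false.
  w4 (successors {w0, w2, w4}): φ is false.
For instance, at w3:
  At w3: (□r ∧ ¬s) ∨ p is false, p is false, so ((□r ∧ ¬s) ∨ p) ∧ p is false.
    At w3: □r ∧ ¬s is false, p is false, so (□r ∧ ¬s) ∨ p is false.
      At w3: □r is true, ¬s is false, so □r ∧ ¬s is false.
Satisfying worlds: {w0, w1}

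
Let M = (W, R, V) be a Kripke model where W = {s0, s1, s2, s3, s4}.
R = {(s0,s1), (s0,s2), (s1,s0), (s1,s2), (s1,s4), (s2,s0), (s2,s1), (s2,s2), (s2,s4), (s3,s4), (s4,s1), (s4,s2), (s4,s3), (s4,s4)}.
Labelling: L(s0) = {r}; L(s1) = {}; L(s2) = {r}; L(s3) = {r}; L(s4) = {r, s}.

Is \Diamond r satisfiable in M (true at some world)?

Let φ = \Diamond r. Evaluate φ at each world:
  s0 (successors {s1, s2}): φ is true.
  s1 (successors {s0, s2, s4}): φ is true.
  s2 (successors {s0, s1, s2, s4}): φ is true.
  s3 (successors {s4}): φ is true.
  s4 (successors {s1, s2, s3, s4}): φ is true.
Detail at s0 (witness):
  At s0: \Diamond r requires r at some successor in {s1, s2}.
    r holds at s2, so \Diamond r is true at s0.

Yes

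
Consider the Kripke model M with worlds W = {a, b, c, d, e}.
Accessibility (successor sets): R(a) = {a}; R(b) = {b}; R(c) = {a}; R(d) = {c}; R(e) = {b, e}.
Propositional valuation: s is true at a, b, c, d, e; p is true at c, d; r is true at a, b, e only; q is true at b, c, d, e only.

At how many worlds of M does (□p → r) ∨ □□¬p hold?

Let φ = (□p → r) ∨ □□¬p. Evaluate φ at each world:
  a (successors {a}): φ is true.
  b (successors {b}): φ is true.
  c (successors {a}): φ is true.
  d (successors {c}): φ is true.
  e (successors {b, e}): φ is true.
For instance, at b:
  At b: □p → r is true, □□¬p is true, so (□p → r) ∨ □□¬p is true.
    At b: □p is false, r is true, so □p → r is true.
      At b: □p requires p at every successor {b}.
        p fails at b, so □p is false at b.
    At b: □□¬p requires □¬p at every successor {b}.
      At b: □¬p is true.
    So □□¬p is true at b.
Satisfying worlds: {a, b, c, d, e}

5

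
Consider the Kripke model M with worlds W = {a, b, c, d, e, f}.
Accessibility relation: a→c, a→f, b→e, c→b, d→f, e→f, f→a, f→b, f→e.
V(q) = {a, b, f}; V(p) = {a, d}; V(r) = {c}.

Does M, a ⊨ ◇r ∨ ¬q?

Yes

At a: ◇r is true, ¬q is false, so ◇r ∨ ¬q is true.
  At a: ◇r requires r at some successor in {c, f}.
    r holds at c, so ◇r is true at a.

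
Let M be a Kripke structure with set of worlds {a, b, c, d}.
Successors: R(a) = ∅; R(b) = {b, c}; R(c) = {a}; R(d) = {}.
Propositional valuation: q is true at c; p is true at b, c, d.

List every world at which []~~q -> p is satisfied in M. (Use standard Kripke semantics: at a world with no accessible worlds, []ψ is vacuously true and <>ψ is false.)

b, c, d

Recall that []ψ holds at a world iff ψ holds at every accessible world, and <>ψ holds iff ψ holds at some accessible world.
Let φ = []~~q -> p. Evaluate φ at each world:
  a (successors ∅): φ is false.
  b (successors {b, c}): φ is true.
  c (successors {a}): φ is true.
  d (successors ∅): φ is true.
For instance, at c:
  At c: []~~q is false, p is true, so []~~q -> p is true.
    At c: []~~q requires ~~q at every successor {a}.
      ~~q fails at a, so []~~q is false at c.
Satisfying worlds: {b, c, d}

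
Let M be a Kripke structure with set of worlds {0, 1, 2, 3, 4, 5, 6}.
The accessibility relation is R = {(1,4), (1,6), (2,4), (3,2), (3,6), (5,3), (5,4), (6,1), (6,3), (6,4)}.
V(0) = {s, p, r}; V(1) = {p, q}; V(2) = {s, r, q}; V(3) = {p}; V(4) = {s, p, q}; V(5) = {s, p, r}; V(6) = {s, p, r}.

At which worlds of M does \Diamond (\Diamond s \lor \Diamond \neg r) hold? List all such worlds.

Let φ = \Diamond (\Diamond s \lor \Diamond \neg r). Evaluate φ at each world:
  0 (successors ∅): φ is false.
  1 (successors {4, 6}): φ is true.
  2 (successors {4}): φ is false.
  3 (successors {2, 6}): φ is true.
  4 (successors ∅): φ is false.
  5 (successors {3, 4}): φ is true.
  6 (successors {1, 3, 4}): φ is true.
For instance, at 3:
  At 3: \Diamond (\Diamond s \lor \Diamond \neg r) requires \Diamond s \lor \Diamond \neg r at some successor in {2, 6}.
    \Diamond s \lor \Diamond \neg r holds at 2, so \Diamond (\Diamond s \lor \Diamond \neg r) is true at 3.
      At 2: \Diamond s is true, \Diamond \neg r is true, so \Diamond s \lor \Diamond \neg r is true.
Satisfying worlds: {1, 3, 5, 6}

1, 3, 5, 6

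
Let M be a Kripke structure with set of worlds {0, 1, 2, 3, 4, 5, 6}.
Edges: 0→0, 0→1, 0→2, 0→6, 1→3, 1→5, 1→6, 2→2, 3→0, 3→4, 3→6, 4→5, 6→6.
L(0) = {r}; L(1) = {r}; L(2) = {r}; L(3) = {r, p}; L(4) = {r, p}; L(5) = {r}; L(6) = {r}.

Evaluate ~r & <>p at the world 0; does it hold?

No

At 0: ~r is false, <>p is false, so ~r & <>p is false.
  At 0: <>p requires p at some successor in {0, 1, 2, 6}.
    At 0: p is false.
    At 1: p is false.
    At 2: p is false.
    At 6: p is false.
  So <>p is false at 0.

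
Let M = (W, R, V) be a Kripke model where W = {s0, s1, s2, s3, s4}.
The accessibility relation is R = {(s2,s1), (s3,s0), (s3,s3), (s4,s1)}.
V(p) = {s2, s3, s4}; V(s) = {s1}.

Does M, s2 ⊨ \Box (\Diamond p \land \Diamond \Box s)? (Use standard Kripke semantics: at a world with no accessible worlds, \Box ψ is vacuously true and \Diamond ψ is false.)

Recall that \Box ψ holds at a world iff ψ holds at every accessible world, and \Diamond ψ holds iff ψ holds at some accessible world.
At s2: \Box (\Diamond p \land \Diamond \Box s) requires \Diamond p \land \Diamond \Box s at every successor {s1}.
  \Diamond p \land \Diamond \Box s fails at s1, so \Box (\Diamond p \land \Diamond \Box s) is false at s2.
    At s1: \Diamond p is false, \Diamond \Box s is false, so \Diamond p \land \Diamond \Box s is false.
      At s1: no accessible worlds, so \Diamond p is false.
      At s1: no accessible worlds, so \Diamond \Box s is false.

No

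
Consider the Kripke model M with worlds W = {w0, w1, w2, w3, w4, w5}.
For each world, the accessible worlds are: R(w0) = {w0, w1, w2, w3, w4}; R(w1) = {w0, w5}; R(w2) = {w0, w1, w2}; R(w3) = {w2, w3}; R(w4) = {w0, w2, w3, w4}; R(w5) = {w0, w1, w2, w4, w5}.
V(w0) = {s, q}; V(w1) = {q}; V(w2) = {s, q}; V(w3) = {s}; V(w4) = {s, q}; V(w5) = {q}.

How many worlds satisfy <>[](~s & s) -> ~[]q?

Let φ = <>[](~s & s) -> ~[]q. Evaluate φ at each world:
  w0 (successors {w0, w1, w2, w3, w4}): φ is true.
  w1 (successors {w0, w5}): φ is true.
  w2 (successors {w0, w1, w2}): φ is true.
  w3 (successors {w2, w3}): φ is true.
  w4 (successors {w0, w2, w3, w4}): φ is true.
  w5 (successors {w0, w1, w2, w4, w5}): φ is true.
For instance, at w3:
  At w3: <>[](~s & s) is false, ~[]q is true, so <>[](~s & s) -> ~[]q is true.
    At w3: <>[](~s & s) requires [](~s & s) at some successor in {w2, w3}.
      At w2: [](~s & s) is false.
      At w3: [](~s & s) is false.
    So <>[](~s & s) is false at w3.
    At w3: []q is false, so ~[]q is true.
      At w3: []q requires q at every successor {w2, w3}.
        q fails at w3, so []q is false at w3.
Satisfying worlds: {w0, w1, w2, w3, w4, w5}

6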